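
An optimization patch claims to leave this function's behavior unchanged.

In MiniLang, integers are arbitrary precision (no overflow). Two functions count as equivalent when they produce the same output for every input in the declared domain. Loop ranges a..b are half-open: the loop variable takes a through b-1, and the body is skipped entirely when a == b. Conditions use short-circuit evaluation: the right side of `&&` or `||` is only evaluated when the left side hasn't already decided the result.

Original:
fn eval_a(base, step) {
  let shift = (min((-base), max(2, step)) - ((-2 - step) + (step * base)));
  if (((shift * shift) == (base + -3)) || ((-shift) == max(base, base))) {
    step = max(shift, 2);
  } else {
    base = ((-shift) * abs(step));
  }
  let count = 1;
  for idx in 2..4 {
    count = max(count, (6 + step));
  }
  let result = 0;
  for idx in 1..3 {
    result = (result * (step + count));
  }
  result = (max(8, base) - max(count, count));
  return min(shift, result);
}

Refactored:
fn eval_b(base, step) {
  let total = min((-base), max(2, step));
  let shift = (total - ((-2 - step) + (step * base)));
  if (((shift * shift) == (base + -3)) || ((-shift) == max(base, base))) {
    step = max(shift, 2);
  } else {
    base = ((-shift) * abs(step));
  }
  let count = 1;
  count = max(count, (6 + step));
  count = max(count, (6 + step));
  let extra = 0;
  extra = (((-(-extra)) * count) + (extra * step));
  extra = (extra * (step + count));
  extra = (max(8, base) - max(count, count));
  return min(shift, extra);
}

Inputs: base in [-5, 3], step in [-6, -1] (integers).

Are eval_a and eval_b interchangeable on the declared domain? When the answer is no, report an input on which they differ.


Comparing the listings, the differences include: arithmetic usage differs, and statement counts differ, and constant usage differs, and local variable names differ, and loop structure differs, and min/max/abs usage differs.
As a probe, take base=-4, step=-6: eval_a runs shift=-26, then (((shift * shift) == (base + -3)) || ((-shift) == max(base, base))) is false, then base=156, then count=1, then (idx=2), then count=1, then (idx=3), then count=1, then result=0, then (idx=1), then result=0, then (idx=2), then result=0, then result=155, then returns -26; eval_b runs total=2, then shift=-26, then (((shift * shift) == (base + -3)) || ((-shift) == max(base, base))) is false, then base=156, then count=1, then count=1, then count=1, then extra=0, then extra=0, then extra=0, then extra=155, then returns -26; both end at -26.
An exhaustive pass over the 54 declared inputs shows identical outputs.
verdict: equivalent


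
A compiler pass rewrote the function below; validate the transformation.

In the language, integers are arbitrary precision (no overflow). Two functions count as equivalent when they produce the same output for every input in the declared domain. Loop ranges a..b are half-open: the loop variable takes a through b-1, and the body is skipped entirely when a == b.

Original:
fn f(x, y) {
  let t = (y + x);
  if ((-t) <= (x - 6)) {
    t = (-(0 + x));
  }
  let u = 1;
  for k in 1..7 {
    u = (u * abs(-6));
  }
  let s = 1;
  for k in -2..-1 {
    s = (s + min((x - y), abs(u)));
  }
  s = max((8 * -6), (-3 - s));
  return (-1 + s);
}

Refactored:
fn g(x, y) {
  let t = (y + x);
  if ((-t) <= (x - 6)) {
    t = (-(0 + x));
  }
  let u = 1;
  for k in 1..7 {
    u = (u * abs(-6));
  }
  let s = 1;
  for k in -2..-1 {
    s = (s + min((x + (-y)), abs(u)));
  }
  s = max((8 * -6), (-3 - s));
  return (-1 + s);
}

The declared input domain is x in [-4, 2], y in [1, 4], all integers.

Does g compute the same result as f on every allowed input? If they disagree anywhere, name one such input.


Reading the diff, among the changes: arithmetic usage differs.
Tracing x=-3, y=2: f: t = -1; ((-t) <= (x - 6)) -> false; u = 1; [k=1]; u = 6; [k=2]; u = 36; [k=3]; u = 216; [k=4]; u = 1296; [k=5]; u = 7776; [k=6]; u = 46656; s = 1; [k=-2]; s = -4; s = 1; return 0 | g: t = -1; ((-t) <= (x - 6)) -> false; u = 1; [k=1]; u = 6; [k=2]; u = 36; [k=3]; u = 216; [k=4]; u = 1296; [k=5]; u = 7776; [k=6]; u = 46656; s = 1; [k=-2]; s = -4; s = 1; return 0 — matching result 0.
Checked all 28 inputs in the declared domain: the outputs agree on every one.
verdict: equivalent


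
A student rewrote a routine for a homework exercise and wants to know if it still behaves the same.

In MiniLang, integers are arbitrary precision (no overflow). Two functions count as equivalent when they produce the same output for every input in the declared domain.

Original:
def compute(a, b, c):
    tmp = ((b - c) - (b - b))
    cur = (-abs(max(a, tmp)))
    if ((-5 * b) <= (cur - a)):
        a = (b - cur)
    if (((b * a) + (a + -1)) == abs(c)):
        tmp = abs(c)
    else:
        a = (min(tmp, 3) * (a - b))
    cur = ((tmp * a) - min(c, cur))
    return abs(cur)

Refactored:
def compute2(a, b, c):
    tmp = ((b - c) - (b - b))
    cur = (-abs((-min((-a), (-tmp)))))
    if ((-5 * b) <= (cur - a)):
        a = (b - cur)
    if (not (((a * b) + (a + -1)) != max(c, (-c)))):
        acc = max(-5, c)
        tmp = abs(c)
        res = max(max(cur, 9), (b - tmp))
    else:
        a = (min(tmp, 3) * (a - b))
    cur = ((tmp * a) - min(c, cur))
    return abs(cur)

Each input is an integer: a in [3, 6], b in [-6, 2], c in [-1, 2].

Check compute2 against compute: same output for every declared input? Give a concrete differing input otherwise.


The two versions differ — the changes include comparison usage differs; also local variable names differ; also arithmetic usage differs; also statement counts differ; also boolean connective usage differs; also min/max/abs usage differs; also constant usage differs.
Tracing a=6, b=1, c=-1: compute: tmp = 2; cur = -6; ((-5 * b) <= (cur - a)) -> false; (((b * a) + (a + -1)) == abs(c)) -> false; a = 10; cur = 26; return 26 | compute2: tmp = 2; cur = -6; ((-5 * b) <= (cur - a)) -> false; (not (((a * b) + (a + -1)) != max(c, (-c)))) -> false; a = 10; cur = 26; return 26 — matching result 26.
An exhaustive pass over the 144 declared inputs shows identical outputs.
verdict: equivalent


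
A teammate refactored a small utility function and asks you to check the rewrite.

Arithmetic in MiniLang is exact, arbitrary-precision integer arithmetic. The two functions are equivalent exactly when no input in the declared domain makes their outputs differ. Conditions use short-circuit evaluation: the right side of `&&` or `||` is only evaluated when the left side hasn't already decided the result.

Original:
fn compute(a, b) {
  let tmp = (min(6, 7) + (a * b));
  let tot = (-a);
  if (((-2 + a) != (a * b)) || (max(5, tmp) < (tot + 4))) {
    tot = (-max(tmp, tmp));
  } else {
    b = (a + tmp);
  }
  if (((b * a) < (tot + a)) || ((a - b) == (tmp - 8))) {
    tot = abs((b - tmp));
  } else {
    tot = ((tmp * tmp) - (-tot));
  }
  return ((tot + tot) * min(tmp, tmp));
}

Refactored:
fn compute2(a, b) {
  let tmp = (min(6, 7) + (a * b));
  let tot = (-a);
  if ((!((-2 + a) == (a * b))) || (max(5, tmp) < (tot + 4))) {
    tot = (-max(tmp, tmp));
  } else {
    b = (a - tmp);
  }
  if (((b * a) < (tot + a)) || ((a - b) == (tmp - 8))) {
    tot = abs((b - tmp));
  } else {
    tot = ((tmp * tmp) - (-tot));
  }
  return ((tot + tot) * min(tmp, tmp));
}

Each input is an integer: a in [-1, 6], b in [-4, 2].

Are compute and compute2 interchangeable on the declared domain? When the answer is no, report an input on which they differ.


Run the pair on a=1, b=-1.
compute: tmp := 5 | tot := -1 | (((-2 + a) != (a * b)) || (max(5, tmp) < (tot + 4))): false | b := 6 | (((b * a) < (tot + a)) || ((a - b) == (tmp - 8))): false | tot := 24 | result 240
compute2: tmp := 5 | tot := -1 | ((!((-2 + a) == (a * b))) || (max(5, tmp) < (tot + 4))): false | b := -4 | (((b * a) < (tot + a)) || ((a - b) == (tmp - 8))): true | tot := 9 | result 90
240 against 90: the behavior changed.
verdict: not equivalent; witness: a=1, b=-1


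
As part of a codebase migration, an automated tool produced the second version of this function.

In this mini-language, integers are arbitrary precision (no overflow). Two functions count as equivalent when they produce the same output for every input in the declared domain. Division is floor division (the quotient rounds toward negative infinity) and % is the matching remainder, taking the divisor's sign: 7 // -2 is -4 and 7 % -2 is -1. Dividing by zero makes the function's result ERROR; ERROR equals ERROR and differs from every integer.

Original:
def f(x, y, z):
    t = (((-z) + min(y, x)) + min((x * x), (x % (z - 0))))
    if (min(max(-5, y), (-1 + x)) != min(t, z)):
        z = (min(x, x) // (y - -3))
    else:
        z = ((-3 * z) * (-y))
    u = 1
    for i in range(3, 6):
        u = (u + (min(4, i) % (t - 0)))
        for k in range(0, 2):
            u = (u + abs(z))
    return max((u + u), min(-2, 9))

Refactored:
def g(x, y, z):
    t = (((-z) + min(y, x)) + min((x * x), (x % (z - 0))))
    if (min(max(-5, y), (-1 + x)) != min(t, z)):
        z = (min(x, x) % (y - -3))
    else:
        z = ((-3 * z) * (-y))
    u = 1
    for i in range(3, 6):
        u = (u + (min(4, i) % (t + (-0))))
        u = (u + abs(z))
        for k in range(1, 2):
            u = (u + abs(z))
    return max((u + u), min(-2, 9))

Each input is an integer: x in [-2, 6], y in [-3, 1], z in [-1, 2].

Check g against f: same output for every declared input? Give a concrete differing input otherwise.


Take x=-2, y=-2, z=-1.
f: t becomes -1; next (min(max(-5, y), (-1 + x)) != min(t, z)) evaluates to true; next z becomes -2; next u becomes 1; next at i=3:; next u becomes 1; next at k=0:; next u becomes 3; next at k=1:; next u becomes 5; next at i=4:; next u becomes 5; next at k=0:; next u becomes 7; next at k=1:; next u becomes 9; next at i=5:; next u becomes 9; next at k=0:; next u becomes 11; next at k=1:; next u becomes 13; next final value 26
g: t becomes -1; next (min(max(-5, y), (-1 + x)) != min(t, z)) evaluates to true; next z becomes 0; next u becomes 1; next at i=3:; next u becomes 1; next u becomes 1; next at k=1:; next u becomes 1; next at i=4:; next u becomes 1; next u becomes 1; next at k=1:; next u becomes 1; next at i=5:; next u becomes 1; next u becomes 1; next at k=1:; next u becomes 1; next final value 2
26 and 2 differ, so these are not the same function on this domain.
verdict: not equivalent; witness: x=-2, y=-2, z=-1


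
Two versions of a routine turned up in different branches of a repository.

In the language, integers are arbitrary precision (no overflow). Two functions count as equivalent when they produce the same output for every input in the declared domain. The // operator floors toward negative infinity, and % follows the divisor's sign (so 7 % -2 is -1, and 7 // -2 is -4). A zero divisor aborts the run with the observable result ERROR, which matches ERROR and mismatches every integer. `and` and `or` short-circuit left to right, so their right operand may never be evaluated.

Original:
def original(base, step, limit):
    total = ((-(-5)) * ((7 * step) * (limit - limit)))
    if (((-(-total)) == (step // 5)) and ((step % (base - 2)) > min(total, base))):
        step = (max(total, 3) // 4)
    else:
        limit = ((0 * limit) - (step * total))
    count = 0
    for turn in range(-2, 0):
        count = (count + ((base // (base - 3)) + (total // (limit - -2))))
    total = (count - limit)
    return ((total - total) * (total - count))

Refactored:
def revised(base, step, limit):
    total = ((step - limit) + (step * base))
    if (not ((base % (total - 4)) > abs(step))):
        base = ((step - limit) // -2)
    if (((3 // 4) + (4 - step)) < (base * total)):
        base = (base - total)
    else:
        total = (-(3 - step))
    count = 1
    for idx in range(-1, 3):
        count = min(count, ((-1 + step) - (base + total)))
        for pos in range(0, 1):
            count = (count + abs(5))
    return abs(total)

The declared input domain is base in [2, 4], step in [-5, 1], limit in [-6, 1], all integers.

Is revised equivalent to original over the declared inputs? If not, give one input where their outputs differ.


Evaluate both at base=2, step=-5, limit=-6.
original: total=0, then (((-(-total)) == (step // 5)) and ((step % (base - 2)) > min(total, base))) is false, then limit=0, then count=0, then (turn=-2), then count=-2, then (turn=-1), then count=-4, then total=-4, then returns 0
revised: total=-9, then (not ((base % (total - 4)) > abs(step))) is true, then base=-1, then (((3 // 4) + (4 - step)) < (base * total)) is false, then total=-8, then count=1, then (idx=-1), then count=1, then (pos=0), then count=6, then (idx=0), then count=3, then (pos=0), then count=8, then (idx=1), then count=3, then (pos=0), then count=8, then (idx=2), then count=3, then (pos=0), then count=8, then returns 8
0 vs 8 — the two versions disagree here.
verdict: not equivalent; witness: base=2, step=-5, limit=-6


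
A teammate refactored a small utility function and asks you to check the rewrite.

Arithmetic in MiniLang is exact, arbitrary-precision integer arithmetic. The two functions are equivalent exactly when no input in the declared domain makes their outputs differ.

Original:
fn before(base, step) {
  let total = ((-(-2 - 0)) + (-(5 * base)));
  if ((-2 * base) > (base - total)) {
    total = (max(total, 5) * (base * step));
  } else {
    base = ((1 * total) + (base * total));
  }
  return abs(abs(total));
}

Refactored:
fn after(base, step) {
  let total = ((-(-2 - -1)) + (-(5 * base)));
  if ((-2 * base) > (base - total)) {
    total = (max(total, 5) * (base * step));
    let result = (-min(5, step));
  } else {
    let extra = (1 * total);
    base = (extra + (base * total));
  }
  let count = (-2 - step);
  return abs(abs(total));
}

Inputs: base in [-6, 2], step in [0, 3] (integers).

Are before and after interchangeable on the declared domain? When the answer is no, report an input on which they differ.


Try base=-6, step=1.
before: total := 32 | ((-2 * base) > (base - total)): true | total := -192 | result 192
after: total := 31 | ((-2 * base) > (base - total)): true | total := -186 | result := -1 | count := -3 | result 186
192 != 186, so the rewrite changes behavior.
verdict: not equivalent; witness: base=-6, step=1


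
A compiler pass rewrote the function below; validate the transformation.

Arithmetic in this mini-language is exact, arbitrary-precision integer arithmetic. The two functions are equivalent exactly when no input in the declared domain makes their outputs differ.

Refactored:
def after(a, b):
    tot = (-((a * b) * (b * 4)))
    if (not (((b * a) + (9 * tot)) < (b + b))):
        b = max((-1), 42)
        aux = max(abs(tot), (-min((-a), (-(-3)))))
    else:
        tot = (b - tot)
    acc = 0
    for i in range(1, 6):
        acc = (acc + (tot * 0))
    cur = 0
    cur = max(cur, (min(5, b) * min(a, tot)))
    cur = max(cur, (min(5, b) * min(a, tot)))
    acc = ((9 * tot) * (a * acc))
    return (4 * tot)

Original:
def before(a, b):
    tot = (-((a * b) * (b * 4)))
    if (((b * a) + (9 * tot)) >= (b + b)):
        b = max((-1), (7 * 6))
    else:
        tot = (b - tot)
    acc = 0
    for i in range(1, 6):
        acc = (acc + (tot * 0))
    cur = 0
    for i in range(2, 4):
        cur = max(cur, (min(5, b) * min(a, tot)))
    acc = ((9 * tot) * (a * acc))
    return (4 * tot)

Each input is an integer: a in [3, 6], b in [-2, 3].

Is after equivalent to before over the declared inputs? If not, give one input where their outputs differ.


The two are interchangeable: min/max/abs usage differs; local variable names differ; boolean connective usage differs; loop structure differs; constant usage differs; statement counts differ; comparison usage differs, and every declared input agrees.
One worked example (a=4, b=0) — before: tot = 0; (((b * a) + (9 * tot)) >= (b + b)) -> true; b = 42; acc = 0; [i=1]; acc = 0; [i=2]; acc = 0; [i=3]; acc = 0; [i=4]; acc = 0; [i=5]; acc = 0; cur = 0; [i=2]; cur = 0; [i=3]; cur = 0; acc = 0; return 0; after: tot = 0; (not (((b * a) + (9 * tot)) < (b + b))) -> true; b = 42; aux = 4; acc = 0; [i=1]; acc = 0; [i=2]; acc = 0; [i=3]; acc = 0; [i=4]; acc = 0; [i=5]; acc = 0; cur = 0; cur = 0; cur = 0; acc = 0; return 0; agreement on 0.
An exhaustive pass over the 24 declared inputs shows identical outputs.
verdict: equivalent


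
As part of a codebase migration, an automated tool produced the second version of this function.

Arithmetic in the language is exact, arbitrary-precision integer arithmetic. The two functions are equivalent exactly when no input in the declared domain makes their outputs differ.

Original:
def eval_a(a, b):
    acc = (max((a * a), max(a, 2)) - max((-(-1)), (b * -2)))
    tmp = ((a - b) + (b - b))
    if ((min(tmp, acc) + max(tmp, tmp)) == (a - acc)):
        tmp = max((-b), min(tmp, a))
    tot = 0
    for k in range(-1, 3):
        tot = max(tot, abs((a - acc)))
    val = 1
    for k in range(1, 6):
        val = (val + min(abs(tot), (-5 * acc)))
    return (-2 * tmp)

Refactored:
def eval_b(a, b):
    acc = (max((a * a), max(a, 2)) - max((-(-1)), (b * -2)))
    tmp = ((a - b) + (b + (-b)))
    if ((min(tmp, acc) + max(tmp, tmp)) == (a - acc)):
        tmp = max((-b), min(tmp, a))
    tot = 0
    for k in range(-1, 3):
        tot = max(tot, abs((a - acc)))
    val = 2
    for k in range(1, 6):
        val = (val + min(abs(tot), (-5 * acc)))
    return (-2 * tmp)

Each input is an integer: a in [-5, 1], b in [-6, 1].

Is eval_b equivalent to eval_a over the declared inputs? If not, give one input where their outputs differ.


Equivalent. The suspicious edit (`1` became `2`) never changes the result for any input inside the declared domain.
Across all 56 domain points the two functions coincide.
Spot check at a=-2, b=0 — eval_a: acc=3, then tmp=-2, then ((min(tmp, acc) + max(tmp, tmp)) == (a - acc)) is false, then tot=0, then (k=-1), then tot=5, then (k=0), then tot=5, then (k=1), then tot=5, then (k=2), then tot=5, then val=1, then (k=1), then val=-14, then (k=2), then val=-29, then (k=3), then val=-44, then (k=4), then val=-59, then (k=5), then val=-74, then returns 4. eval_b: acc=3, then tmp=-2, then ((min(tmp, acc) + max(tmp, tmp)) == (a - acc)) is false, then tot=0, then (k=-1), then tot=5, then (k=0), then tot=5, then (k=1), then tot=5, then (k=2), then tot=5, then val=2, then (k=1), then val=-13, then (k=2), then val=-28, then (k=3), then val=-43, then (k=4), then val=-58, then (k=5), then val=-73, then returns 4. Both give 4.
verdict: equivalent


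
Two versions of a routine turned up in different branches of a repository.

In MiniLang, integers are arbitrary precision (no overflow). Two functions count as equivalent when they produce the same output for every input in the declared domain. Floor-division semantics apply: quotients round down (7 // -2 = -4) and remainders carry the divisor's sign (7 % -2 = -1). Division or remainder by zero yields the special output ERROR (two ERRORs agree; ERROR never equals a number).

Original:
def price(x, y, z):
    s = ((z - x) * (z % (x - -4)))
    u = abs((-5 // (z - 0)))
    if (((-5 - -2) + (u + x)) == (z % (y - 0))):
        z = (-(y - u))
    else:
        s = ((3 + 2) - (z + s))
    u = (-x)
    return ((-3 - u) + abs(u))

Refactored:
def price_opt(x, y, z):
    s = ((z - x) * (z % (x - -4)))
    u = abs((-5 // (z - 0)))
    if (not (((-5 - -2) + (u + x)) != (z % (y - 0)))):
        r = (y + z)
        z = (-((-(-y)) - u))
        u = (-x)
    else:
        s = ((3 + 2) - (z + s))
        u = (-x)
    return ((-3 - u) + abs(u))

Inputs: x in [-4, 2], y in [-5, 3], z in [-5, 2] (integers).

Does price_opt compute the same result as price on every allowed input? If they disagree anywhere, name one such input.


Equivalent — the differences include arithmetic usage differs; boolean connective usage differs; comparison usage differs; statement counts differ; local variable names differ, yet no declared input distinguishes the two.
As a probe, take x=-4, y=-5, z=-4: price runs hits division by zero so the output is ERROR; price_opt runs hits division by zero so the output is ERROR; both end at ERROR.
Every one of the 504 inputs gives matching results.
verdict: equivalent


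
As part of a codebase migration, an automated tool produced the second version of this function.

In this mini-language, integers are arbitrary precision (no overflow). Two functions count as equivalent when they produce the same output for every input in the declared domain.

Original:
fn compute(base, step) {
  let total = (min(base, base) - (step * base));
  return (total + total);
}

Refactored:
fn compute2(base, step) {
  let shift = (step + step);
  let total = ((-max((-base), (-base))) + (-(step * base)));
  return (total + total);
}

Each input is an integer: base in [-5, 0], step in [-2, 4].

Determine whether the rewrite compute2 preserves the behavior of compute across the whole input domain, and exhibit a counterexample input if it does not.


This is a faithful refactor — statement counts differ, plus min/max/abs usage differs, plus local variable names differ, plus arithmetic usage differs, but the computed results match everywhere.
As a probe, take base=-2, step=2: compute runs total becomes 2; next final value 4; compute2 runs shift becomes 4; next total becomes 2; next final value 4; both end at 4.
Across all 42 domain points the two functions coincide.
verdict: equivalent


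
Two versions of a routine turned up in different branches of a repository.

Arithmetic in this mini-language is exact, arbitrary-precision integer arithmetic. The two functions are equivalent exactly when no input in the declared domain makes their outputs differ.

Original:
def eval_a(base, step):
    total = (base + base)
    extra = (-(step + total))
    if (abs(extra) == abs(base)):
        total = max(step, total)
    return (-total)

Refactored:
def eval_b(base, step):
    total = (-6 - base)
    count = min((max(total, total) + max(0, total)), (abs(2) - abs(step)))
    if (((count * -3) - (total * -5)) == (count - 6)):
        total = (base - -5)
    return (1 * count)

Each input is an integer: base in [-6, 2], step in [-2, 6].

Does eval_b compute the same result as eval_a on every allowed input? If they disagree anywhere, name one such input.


These are not equivalent — on base=-6, step=-2 the outputs split (12 vs 0).
eval_a: total = -12; extra = 14; (abs(extra) == abs(base)) -> false; return 12
eval_b: total = 0; count = 0; (((count * -3) - (total * -5)) == (count - 6)) -> false; return 0
verdict: not equivalent; witness: base=-6, step=-2


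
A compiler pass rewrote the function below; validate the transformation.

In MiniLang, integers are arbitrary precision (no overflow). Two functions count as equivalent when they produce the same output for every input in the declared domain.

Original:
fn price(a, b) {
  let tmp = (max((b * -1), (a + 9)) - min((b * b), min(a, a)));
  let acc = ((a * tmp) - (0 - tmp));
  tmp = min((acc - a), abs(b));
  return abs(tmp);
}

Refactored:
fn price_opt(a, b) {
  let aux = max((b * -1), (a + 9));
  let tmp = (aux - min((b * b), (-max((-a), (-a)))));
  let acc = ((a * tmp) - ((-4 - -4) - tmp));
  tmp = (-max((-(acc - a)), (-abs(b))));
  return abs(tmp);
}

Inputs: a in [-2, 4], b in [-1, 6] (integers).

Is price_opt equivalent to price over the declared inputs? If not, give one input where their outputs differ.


This is a faithful refactor — constant usage differs, and min/max/abs usage differs, and arithmetic usage differs, and local variable names differ, and statement counts differ, but the computed results match everywhere.
As a probe, take a=1, b=1: price runs tmp = 9; acc = 18; tmp = 1; return 1; price_opt runs aux = 10; tmp = 9; acc = 18; tmp = 1; return 1; both end at 1.
Across all 56 domain points the two functions coincide.
verdict: equivalent


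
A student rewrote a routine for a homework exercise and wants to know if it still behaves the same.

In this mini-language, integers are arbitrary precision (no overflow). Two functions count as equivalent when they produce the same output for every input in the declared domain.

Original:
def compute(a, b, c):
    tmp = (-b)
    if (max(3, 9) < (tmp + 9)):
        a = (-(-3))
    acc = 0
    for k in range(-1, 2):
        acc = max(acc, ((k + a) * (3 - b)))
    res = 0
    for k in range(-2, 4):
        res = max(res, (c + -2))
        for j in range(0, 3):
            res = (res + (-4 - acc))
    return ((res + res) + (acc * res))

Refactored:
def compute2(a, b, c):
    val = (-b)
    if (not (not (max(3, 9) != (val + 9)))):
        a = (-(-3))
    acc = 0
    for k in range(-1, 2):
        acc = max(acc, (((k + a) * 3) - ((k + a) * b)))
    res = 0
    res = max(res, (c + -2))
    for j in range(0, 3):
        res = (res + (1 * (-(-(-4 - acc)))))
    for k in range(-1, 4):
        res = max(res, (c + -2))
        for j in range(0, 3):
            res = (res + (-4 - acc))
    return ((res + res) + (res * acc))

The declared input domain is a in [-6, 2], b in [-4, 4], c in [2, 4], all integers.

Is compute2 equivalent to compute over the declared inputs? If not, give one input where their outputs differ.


There is a counterexample at a=-6, b=1, c=2: -24 on one side, -360 on the other.
compute: tmp becomes -1; next (max(3, 9) < (tmp + 9)) evaluates to false; next acc becomes 0; next at k=-1:; next acc becomes 0; next at k=0:; next acc becomes 0; next at k=1:; next acc becomes 0; next res becomes 0; next at k=-2:; next res becomes 0; next at j=0:; next res becomes -4; next at j=1:; next res becomes -8; next at j=2:; next res becomes -12; next at k=-1:; next res becomes 0; next at j=0:; next res becomes -4; next at j=1:; next res becomes -8; next at j=2:; next res becomes -12; next at k=0:; next res becomes 0; next at j=0:; next res becomes -4; next at j=1:; next res becomes -8; next at j=2:; next res becomes -12; next at k=1:; next res becomes 0; next at j=0:; next res becomes -4; next at j=1:; next res becomes -8; next at j=2:; next res becomes -12; next at k=2:; next res becomes 0; next at j=0:; next res becomes -4; next at j=1:; next res becomes -8; next at j=2:; next res becomes -12; next at k=3:; next res becomes 0; next at j=0:; next res becomes -4; next at j=1:; next res becomes -8; next at j=2:; next res becomes -12; next final value -24
compute2: val becomes -1; next (not (not (max(3, 9) != (val + 9)))) evaluates to true; next a becomes 3; next acc becomes 0; next at k=-1:; next acc becomes 4; next at k=0:; next acc becomes 6; next at k=1:; next acc becomes 8; next res becomes 0; next res becomes 0; next at j=0:; next res becomes -12; next at j=1:; next res becomes -24; next at j=2:; next res becomes -36; next at k=-1:; next res becomes 0; next at j=0:; next res becomes -12; next at j=1:; next res becomes -24; next at j=2:; next res becomes -36; next at k=0:; next res becomes 0; next at j=0:; next res becomes -12; next at j=1:; next res becomes -24; next at j=2:; next res becomes -36; next at k=1:; next res becomes 0; next at j=0:; next res becomes -12; next at j=1:; next res becomes -24; next at j=2:; next res becomes -36; next at k=2:; next res becomes 0; next at j=0:; next res becomes -12; next at j=1:; next res becomes -24; next at j=2:; next res becomes -36; next at k=3:; next res becomes 0; next at j=0:; next res becomes -12; next at j=1:; next res becomes -24; next at j=2:; next res becomes -36; next final value -360
verdict: not equivalent; witness: a=-6, b=1, c=2


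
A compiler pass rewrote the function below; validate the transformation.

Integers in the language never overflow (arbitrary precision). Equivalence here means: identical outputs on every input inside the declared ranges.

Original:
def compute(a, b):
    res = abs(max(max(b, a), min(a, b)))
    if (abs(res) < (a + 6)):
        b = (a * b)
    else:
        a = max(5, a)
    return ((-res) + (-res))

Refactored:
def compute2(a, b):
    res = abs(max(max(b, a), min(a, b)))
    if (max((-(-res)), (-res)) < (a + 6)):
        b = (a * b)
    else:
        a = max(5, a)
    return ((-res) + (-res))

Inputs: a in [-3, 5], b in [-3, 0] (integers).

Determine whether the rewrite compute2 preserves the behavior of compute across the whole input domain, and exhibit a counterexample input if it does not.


The two are interchangeable: min/max/abs usage differs, and every declared input agrees.
Tracing a=-2, b=-1: compute: res becomes 1; next (abs(res) < (a + 6)) evaluates to true; next b becomes 2; next final value -2 | compute2: res becomes 1; next (max((-(-res)), (-res)) < (a + 6)) evaluates to true; next b becomes 2; next final value -2 — matching result -2.
An exhaustive pass over the 36 declared inputs shows identical outputs.
verdict: equivalent


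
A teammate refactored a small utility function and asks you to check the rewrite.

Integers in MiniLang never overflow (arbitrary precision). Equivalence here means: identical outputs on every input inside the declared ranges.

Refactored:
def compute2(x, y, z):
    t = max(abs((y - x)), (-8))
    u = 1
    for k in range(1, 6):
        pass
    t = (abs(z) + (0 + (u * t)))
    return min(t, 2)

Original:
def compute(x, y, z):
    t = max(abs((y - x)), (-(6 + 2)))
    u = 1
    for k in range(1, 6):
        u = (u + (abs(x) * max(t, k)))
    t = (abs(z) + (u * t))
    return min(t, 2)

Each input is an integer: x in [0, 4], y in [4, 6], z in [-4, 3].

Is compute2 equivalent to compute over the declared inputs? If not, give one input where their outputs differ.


There is a counterexample at x=3, y=4, z=0: 2 on one side, 1 on the other.
compute: t := 1 | u := 1 | iter k=1: | u := 4 | iter k=2: | u := 10 | iter k=3: | u := 19 | iter k=4: | u := 31 | iter k=5: | u := 46 | t := 46 | result 2
compute2: t := 1 | u := 1 | iter k=1: | iter k=2: | iter k=3: | iter k=4: | iter k=5: | t := 1 | result 1
verdict: not equivalent; witness: x=3, y=4, z=0


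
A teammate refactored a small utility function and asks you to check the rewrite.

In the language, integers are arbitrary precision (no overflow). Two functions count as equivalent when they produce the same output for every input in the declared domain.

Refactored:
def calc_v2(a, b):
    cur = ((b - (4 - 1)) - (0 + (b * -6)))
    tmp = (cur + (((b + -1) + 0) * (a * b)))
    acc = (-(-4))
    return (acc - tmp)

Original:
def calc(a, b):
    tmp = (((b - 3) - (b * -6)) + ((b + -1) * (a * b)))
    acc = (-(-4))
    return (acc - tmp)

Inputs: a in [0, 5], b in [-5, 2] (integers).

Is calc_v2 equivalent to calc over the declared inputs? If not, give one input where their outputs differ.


Differences: arithmetic usage differs; and statement counts differ; and constant usage differs; and local variable names differ — yet all 48 inputs agree.
verdict: equivalent


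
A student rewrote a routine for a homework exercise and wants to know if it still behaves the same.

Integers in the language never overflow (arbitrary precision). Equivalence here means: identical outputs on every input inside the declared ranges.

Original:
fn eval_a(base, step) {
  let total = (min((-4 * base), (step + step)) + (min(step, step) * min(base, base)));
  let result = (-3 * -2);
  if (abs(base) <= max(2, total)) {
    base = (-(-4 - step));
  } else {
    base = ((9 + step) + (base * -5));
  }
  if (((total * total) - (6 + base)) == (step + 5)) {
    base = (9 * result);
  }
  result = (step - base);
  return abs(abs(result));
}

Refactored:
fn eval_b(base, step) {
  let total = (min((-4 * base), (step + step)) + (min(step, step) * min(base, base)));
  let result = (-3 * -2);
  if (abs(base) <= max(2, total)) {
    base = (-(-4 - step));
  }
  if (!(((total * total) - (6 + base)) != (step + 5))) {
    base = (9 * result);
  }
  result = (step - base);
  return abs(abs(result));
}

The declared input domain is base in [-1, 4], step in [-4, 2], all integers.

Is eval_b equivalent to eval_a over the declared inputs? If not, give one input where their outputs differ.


There is a counterexample at base=3, step=-4: 6 on one side, 7 on the other.
eval_a: total becomes -24; next result becomes 6; next (abs(base) <= max(2, total)) evaluates to false; next base becomes -10; next (((total * total) - (6 + base)) == (step + 5)) evaluates to false; next result becomes 6; next final value 6
eval_b: total becomes -24; next result becomes 6; next (abs(base) <= max(2, total)) evaluates to false; next (!(((total * total) - (6 + base)) != (step + 5))) evaluates to false; next result becomes -7; next final value 7
verdict: not equivalent; witness: base=3, step=-4


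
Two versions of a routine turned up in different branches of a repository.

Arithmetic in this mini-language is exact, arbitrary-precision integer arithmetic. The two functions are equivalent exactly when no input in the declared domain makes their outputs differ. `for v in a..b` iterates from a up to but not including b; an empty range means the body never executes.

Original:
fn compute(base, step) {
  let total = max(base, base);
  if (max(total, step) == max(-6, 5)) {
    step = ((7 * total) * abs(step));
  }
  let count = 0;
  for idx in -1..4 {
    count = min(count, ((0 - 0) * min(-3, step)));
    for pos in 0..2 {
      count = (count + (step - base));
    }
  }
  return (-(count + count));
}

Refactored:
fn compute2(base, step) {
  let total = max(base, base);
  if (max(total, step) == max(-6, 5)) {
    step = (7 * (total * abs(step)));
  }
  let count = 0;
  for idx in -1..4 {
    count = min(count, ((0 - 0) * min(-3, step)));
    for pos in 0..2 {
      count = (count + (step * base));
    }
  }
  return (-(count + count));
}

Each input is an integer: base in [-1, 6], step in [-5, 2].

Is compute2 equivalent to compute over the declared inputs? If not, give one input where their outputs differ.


These are not equivalent — on base=-1, step=-5 the outputs split (80 vs -20).
compute: total = -1; (max(total, step) == max(-6, 5)) -> false; count = 0; [idx=-1]; count = 0; [pos=0]; count = -4; [pos=1]; count = -8; [idx=0]; count = -8; [pos=0]; count = -12; [pos=1]; count = -16; [idx=1]; count = -16; [pos=0]; count = -20; [pos=1]; count = -24; [idx=2]; count = -24; [pos=0]; count = -28; [pos=1]; count = -32; [idx=3]; count = -32; [pos=0]; count = -36; [pos=1]; count = -40; return 80
compute2: total = -1; (max(total, step) == max(-6, 5)) -> false; count = 0; [idx=-1]; count = 0; [pos=0]; count = 5; [pos=1]; count = 10; [idx=0]; count = 0; [pos=0]; count = 5; [pos=1]; count = 10; [idx=1]; count = 0; [pos=0]; count = 5; [pos=1]; count = 10; [idx=2]; count = 0; [pos=0]; count = 5; [pos=1]; count = 10; [idx=3]; count = 0; [pos=0]; count = 5; [pos=1]; count = 10; return -20
verdict: not equivalent; witness: base=-1, step=-5


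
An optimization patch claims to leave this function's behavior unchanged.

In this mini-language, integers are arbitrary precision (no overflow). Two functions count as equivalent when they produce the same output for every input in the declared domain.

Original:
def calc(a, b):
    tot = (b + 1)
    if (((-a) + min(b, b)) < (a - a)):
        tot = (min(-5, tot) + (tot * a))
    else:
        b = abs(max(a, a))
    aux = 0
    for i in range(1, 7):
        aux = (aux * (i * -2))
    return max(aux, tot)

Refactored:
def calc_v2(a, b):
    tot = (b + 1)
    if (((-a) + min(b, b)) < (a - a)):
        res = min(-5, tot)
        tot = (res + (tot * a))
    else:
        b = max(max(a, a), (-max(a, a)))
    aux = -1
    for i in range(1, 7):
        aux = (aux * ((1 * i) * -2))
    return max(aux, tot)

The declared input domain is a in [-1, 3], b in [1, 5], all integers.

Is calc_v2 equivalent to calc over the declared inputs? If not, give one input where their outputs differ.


Run the pair on a=2, b=1.
calc: tot becomes 2; next (((-a) + min(b, b)) < (a - a)) evaluates to true; next tot becomes -1; next aux becomes 0; next at i=1:; next aux becomes 0; next at i=2:; next aux becomes 0; next at i=3:; next aux becomes 0; next at i=4:; next aux becomes 0; next at i=5:; next aux becomes 0; next at i=6:; next aux becomes 0; next final value 0
calc_v2: tot becomes 2; next (((-a) + min(b, b)) < (a - a)) evaluates to true; next res becomes -5; next tot becomes -1; next aux becomes -1; next at i=1:; next aux becomes 2; next at i=2:; next aux becomes -8; next at i=3:; next aux becomes 48; next at i=4:; next aux becomes -384; next at i=5:; next aux becomes 3840; next at i=6:; next aux becomes -46080; next final value -1
0 != -1, so the rewrite changes behavior.
verdict: not equivalent; witness: a=2, b=1


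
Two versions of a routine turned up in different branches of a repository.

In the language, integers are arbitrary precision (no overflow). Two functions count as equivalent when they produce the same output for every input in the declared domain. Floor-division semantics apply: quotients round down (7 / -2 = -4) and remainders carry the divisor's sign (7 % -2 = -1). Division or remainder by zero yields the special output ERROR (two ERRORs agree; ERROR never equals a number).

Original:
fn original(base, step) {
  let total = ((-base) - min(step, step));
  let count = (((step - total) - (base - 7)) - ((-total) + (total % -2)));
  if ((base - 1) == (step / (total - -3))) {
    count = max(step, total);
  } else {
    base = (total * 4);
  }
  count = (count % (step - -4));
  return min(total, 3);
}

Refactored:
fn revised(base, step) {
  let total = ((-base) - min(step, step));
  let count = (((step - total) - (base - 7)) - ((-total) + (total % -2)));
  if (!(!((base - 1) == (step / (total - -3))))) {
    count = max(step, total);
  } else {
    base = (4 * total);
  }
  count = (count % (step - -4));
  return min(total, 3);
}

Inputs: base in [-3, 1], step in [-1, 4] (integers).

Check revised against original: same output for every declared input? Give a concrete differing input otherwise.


Reading the diff, among the changes: boolean connective usage differs.
Tracing base=-1, step=3: original: total=-2, then count=11, then ((base - 1) == (step / (total - -3))) is false, then base=-8, then count=4, then returns -2 | revised: total=-2, then count=11, then (!(!((base - 1) == (step / (total - -3))))) is false, then base=-8, then count=4, then returns -2 — matching result -2.
Every one of the 30 inputs gives matching results.
verdict: equivalent


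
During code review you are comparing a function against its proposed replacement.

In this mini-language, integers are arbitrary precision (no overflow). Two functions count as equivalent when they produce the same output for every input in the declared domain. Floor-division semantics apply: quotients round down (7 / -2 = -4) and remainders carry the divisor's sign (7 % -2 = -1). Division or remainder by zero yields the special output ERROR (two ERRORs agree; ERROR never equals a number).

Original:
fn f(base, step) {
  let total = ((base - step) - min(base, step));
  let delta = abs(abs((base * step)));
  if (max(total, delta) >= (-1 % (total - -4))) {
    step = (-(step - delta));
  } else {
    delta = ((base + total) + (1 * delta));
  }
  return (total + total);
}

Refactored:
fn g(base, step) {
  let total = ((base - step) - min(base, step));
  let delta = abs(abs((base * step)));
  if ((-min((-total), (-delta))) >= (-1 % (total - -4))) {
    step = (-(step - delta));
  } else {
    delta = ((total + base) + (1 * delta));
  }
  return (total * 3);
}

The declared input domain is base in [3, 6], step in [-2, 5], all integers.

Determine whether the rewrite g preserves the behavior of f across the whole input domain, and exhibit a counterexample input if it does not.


On input base=3, step=-2, f returns 14 while g returns 21.
verdict: not equivalent; witness: base=3, step=-2


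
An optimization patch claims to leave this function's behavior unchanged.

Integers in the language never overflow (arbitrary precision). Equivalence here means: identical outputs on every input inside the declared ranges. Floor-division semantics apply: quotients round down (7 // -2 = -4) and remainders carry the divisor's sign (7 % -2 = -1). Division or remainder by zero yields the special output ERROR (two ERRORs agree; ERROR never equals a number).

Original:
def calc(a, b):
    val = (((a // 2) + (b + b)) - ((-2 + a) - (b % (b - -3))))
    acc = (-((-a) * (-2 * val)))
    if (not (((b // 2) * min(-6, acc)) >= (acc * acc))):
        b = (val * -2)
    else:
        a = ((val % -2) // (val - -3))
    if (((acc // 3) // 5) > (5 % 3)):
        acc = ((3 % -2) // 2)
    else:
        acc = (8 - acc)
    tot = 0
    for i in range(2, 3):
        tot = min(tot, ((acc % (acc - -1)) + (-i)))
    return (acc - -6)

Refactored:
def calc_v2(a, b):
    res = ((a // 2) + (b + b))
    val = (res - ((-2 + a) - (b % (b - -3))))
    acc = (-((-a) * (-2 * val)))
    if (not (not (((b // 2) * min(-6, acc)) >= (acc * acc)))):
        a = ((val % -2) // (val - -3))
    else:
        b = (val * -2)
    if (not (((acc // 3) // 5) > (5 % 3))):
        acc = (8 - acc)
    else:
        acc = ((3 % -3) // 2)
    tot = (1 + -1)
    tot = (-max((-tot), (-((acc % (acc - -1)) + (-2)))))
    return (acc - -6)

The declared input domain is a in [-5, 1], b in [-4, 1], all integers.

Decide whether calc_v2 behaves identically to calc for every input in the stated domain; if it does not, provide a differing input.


On input a=-5, b=1, calc returns ERROR while calc_v2 returns 6.
verdict: not equivalent; witness: a=-5, b=1
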